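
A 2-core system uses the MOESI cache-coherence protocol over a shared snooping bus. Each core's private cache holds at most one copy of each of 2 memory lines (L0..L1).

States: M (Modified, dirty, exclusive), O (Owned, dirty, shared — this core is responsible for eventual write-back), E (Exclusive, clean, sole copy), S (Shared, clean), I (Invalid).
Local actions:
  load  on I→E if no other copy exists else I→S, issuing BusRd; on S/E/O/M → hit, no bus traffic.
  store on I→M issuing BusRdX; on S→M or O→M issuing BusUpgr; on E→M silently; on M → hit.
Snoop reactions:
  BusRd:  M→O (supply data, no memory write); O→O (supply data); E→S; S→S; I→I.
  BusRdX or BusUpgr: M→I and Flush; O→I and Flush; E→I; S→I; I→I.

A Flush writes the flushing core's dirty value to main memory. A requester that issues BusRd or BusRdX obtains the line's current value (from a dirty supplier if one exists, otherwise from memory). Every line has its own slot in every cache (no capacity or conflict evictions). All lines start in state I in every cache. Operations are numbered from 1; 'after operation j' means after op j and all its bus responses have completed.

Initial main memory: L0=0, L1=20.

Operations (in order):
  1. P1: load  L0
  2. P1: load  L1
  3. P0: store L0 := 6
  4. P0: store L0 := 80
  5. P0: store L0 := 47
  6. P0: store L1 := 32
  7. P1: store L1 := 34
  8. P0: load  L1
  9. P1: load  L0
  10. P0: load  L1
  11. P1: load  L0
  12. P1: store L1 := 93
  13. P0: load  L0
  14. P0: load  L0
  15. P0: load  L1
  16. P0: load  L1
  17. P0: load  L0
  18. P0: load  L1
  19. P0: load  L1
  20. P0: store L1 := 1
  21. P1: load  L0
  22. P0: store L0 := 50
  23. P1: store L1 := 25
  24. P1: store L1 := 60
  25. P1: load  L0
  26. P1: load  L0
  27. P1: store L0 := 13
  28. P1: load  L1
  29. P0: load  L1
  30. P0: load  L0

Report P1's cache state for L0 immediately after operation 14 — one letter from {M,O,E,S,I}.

state = S

step 1: P1: load  L0  ⟶  IE  (L0)  txn=BusRd  M[L0]=0
step 2: P1: load  L1  ⟶  IE  (L1)  txn=BusRd  M[L1]=20
step 3: P0: store L0 := 6  ⟶  MI  (L0)  txn=BusRdX  M[L0]=0
step 4: P0: store L0 := 80  ⟶  MI  (L0)  txn=∅  M[L0]=0
step 5: P0: store L0 := 47  ⟶  MI  (L0)  txn=∅  M[L0]=0
step 6: P0: store L1 := 32  ⟶  MI  (L1)  txn=BusRdX  M[L1]=20
step 7: P1: store L1 := 34  ⟶  IM  (L1)  txn=BusRdX+Flush  M[L1]=32
step 8: P0: load  L1  ⟶  SO  (L1)  txn=BusRd  M[L1]=32
step 9: P1: load  L0  ⟶  OS  (L0)  txn=BusRd  M[L0]=0
step 10: P0: load  L1  ⟶  SO  (L1)  txn=∅  M[L1]=32
step 11: P1: load  L0  ⟶  OS  (L0)  txn=∅  M[L0]=0
step 12: P1: store L1 := 93  ⟶  IM  (L1)  txn=BusUpgr  M[L1]=32
step 13: P0: load  L0  ⟶  OS  (L0)  txn=∅  M[L0]=0
step 14: P0: load  L0  ⟶  OS  (L0)  txn=∅  M[L0]=0
step 15: P0: load  L1  ⟶  SO  (L1)  txn=BusRd  M[L1]=32
step 16: P0: load  L1  ⟶  SO  (L1)  txn=∅  M[L1]=32
step 17: P0: load  L0  ⟶  OS  (L0)  txn=∅  M[L0]=0
step 18: P0: load  L1  ⟶  SO  (L1)  txn=∅  M[L1]=32
step 19: P0: load  L1  ⟶  SO  (L1)  txn=∅  M[L1]=32
step 20: P0: store L1 := 1  ⟶  MI  (L1)  txn=BusUpgr+Flush  M[L1]=93
step 21: P1: load  L0  ⟶  OS  (L0)  txn=∅  M[L0]=0
step 22: P0: store L0 := 50  ⟶  MI  (L0)  txn=BusUpgr  M[L0]=0
step 23: P1: store L1 := 25  ⟶  IM  (L1)  txn=BusRdX+Flush  M[L1]=1
step 24: P1: store L1 := 60  ⟶  IM  (L1)  txn=∅  M[L1]=1
step 25: P1: load  L0  ⟶  OS  (L0)  txn=BusRd  M[L0]=0
step 26: P1: load  L0  ⟶  OS  (L0)  txn=∅  M[L0]=0
step 27: P1: store L0 := 13  ⟶  IM  (L0)  txn=BusUpgr+Flush  M[L0]=50
step 28: P1: load  L1  ⟶  IM  (L1)  txn=∅  M[L1]=1
step 29: P0: load  L1  ⟶  SO  (L1)  txn=BusRd  M[L1]=1
step 30: P0: load  L0  ⟶  SO  (L0)  txn=BusRd  M[L0]=50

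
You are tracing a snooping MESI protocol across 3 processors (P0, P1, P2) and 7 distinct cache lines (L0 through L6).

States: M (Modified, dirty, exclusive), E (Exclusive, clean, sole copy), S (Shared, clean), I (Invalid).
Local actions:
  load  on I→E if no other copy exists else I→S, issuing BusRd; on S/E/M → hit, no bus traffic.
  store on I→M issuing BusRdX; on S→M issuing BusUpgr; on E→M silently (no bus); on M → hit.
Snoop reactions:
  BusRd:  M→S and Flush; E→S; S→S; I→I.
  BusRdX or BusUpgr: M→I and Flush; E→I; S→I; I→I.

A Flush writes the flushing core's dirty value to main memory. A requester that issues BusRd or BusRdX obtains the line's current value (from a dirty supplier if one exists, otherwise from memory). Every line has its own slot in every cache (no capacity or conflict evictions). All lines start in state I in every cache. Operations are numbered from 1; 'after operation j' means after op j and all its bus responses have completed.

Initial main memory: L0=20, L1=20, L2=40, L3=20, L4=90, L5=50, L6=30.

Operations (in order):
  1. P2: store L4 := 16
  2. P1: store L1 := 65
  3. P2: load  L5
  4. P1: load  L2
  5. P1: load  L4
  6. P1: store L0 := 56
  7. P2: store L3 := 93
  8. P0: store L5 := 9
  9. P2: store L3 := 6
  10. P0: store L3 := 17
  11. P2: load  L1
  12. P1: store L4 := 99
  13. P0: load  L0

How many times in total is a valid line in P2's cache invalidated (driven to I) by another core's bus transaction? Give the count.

step 1: P2: store L4 := 16  ⟶  IIM  (L4)  txn=BusRdX  M[L4]=90
step 2: P1: store L1 := 65  ⟶  IMI  (L1)  txn=BusRdX  M[L1]=20
step 3: P2: load  L5  ⟶  IIE  (L5)  txn=BusRd  M[L5]=50
step 4: P1: load  L2  ⟶  IEI  (L2)  txn=BusRd  M[L2]=40
step 5: P1: load  L4  ⟶  ISS  (L4)  txn=BusRd+Flush  M[L4]=16
step 6: P1: store L0 := 56  ⟶  IMI  (L0)  txn=BusRdX  M[L0]=20
step 7: P2: store L3 := 93  ⟶  IIM  (L3)  txn=BusRdX  M[L3]=20
step 8: P0: store L5 := 9  ⟶  MII  (L5)  txn=BusRdX  M[L5]=50
step 9: P2: store L3 := 6  ⟶  IIM  (L3)  txn=∅  M[L3]=20
step 10: P0: store L3 := 17  ⟶  MII  (L3)  txn=BusRdX+Flush  M[L3]=6
step 11: P2: load  L1  ⟶  ISS  (L1)  txn=BusRd+Flush  M[L1]=65
step 12: P1: store L4 := 99  ⟶  IMI  (L4)  txn=BusUpgr  M[L4]=16
step 13: P0: load  L0  ⟶  SSI  (L0)  txn=BusRd+Flush  M[L0]=56

invalidations = 3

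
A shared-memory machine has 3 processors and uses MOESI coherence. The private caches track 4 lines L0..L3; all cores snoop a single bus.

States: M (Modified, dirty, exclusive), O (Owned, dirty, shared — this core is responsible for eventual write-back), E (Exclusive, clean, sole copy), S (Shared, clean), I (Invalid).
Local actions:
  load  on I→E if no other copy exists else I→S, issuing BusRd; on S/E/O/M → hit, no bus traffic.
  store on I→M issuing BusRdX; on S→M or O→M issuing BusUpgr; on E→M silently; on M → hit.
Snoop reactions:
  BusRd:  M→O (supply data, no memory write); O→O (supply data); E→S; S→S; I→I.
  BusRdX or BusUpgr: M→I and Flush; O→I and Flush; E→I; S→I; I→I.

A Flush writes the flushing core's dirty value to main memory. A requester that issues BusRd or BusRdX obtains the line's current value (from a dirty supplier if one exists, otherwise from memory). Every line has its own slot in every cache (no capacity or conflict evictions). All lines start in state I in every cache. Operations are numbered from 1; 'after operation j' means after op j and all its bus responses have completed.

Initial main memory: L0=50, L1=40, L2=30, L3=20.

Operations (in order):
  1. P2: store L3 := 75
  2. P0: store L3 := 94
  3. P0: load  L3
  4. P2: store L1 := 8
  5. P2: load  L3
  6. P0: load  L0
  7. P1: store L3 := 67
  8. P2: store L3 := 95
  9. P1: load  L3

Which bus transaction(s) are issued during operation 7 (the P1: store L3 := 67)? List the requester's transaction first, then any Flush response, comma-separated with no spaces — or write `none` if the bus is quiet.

1. P2: store L3 := 75  bus=[BusRdX]  L3: P0=I P1=I P2=M  mem[L3]=20
2. P0: store L3 := 94  bus=[BusRdX,Flush]  L3: P0=M P1=I P2=I  mem[L3]=75
3. P0: load  L3  bus=[-]  L3: P0=M P1=I P2=I  mem[L3]=75
4. P2: store L1 := 8  bus=[BusRdX]  L1: P0=I P1=I P2=M  mem[L1]=40
5. P2: load  L3  bus=[BusRd]  L3: P0=O P1=I P2=S  mem[L3]=75
6. P0: load  L0  bus=[BusRd]  L0: P0=E P1=I P2=I  mem[L0]=50
7. P1: store L3 := 67  bus=[BusRdX,Flush]  L3: P0=I P1=M P2=I  mem[L3]=94
8. P2: store L3 := 95  bus=[BusRdX,Flush]  L3: P0=I P1=I P2=M  mem[L3]=67
9. P1: load  L3  bus=[BusRd]  L3: P0=I P1=S P2=O  mem[L3]=67

bus = BusRdX,Flush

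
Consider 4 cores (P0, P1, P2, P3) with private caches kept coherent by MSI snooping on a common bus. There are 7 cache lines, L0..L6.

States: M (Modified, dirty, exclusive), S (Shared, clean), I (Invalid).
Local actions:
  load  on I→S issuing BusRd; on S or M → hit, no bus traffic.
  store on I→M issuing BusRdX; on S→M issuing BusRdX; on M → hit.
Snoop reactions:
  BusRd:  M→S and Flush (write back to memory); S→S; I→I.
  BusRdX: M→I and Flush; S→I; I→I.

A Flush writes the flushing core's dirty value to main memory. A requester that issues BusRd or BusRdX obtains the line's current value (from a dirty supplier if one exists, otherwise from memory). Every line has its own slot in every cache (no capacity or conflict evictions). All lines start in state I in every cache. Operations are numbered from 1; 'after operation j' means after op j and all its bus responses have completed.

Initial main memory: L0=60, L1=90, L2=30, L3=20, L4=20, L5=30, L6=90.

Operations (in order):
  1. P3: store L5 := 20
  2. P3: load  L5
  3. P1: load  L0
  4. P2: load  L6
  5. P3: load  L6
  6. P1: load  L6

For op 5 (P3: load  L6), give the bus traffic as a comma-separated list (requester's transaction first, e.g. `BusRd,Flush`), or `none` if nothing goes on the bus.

step 1: P3: store L5 := 20  ⟶  IIIM  (L5)  txn=BusRdX  M[L5]=30
step 2: P3: load  L5  ⟶  IIIM  (L5)  txn=∅  M[L5]=30
step 3: P1: load  L0  ⟶  ISII  (L0)  txn=BusRd  M[L0]=60
step 4: P2: load  L6  ⟶  IISI  (L6)  txn=BusRd  M[L6]=90
step 5: P3: load  L6  ⟶  IISS  (L6)  txn=BusRd  M[L6]=90
step 6: P1: load  L6  ⟶  ISSS  (L6)  txn=BusRd  M[L6]=90

bus = BusRd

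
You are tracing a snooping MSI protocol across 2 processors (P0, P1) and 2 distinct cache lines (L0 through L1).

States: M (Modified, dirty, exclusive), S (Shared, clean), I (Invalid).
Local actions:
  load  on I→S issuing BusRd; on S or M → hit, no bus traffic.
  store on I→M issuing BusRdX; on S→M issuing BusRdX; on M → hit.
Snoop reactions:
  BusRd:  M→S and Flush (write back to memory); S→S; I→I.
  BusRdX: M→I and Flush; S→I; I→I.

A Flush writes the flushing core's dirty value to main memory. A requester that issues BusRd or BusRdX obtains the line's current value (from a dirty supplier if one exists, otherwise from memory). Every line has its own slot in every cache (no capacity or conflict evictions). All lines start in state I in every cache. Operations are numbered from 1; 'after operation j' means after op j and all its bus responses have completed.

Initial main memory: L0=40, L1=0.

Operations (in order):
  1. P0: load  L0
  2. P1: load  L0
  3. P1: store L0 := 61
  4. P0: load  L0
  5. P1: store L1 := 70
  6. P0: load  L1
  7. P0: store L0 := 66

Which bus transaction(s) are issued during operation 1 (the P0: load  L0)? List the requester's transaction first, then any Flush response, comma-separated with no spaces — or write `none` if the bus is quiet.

bus = BusRd

[1] P0: load  L0 | P0:S(40), P1:I | bus: BusRd
[2] P1: load  L0 | P0:S(40), P1:S(40) | bus: BusRd
[3] P1: store L0 := 61 | P0:I, P1:M(61) | bus: BusRdX
[4] P0: load  L0 | P0:S(61), P1:S(61) | bus: BusRd,Flush
[5] P1: store L1 := 70 | P0:I, P1:M(70) | bus: BusRdX
[6] P0: load  L1 | P0:S(70), P1:S(70) | bus: BusRd,Flush
[7] P0: store L0 := 66 | P0:M(66), P1:I | bus: BusRdX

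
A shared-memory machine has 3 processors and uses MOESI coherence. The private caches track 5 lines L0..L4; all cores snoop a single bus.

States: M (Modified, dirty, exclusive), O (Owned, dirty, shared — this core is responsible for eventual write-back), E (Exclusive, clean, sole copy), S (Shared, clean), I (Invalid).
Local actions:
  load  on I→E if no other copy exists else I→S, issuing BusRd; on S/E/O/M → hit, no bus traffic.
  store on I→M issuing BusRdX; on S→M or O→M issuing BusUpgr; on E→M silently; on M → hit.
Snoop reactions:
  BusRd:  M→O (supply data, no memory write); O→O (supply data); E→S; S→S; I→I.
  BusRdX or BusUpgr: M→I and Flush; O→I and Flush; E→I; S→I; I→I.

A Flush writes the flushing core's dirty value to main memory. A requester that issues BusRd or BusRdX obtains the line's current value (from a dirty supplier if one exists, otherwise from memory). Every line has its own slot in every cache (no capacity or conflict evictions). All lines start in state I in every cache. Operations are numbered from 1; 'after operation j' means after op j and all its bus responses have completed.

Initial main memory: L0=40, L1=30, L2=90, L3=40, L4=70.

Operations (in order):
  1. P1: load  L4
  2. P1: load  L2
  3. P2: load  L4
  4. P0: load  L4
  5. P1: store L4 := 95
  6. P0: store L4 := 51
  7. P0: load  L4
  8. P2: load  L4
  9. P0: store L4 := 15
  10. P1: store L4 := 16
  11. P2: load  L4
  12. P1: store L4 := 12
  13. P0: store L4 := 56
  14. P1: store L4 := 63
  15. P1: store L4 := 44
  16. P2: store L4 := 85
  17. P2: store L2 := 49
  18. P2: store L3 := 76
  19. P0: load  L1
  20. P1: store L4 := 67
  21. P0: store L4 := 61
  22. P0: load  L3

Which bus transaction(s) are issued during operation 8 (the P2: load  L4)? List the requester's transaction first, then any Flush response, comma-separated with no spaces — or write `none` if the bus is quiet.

bus = BusRd

step 1: P1: load  L4  ⟶  IEI  (L4)  txn=BusRd  M[L4]=70
step 2: P1: load  L2  ⟶  IEI  (L2)  txn=BusRd  M[L2]=90
step 3: P2: load  L4  ⟶  ISS  (L4)  txn=BusRd  M[L4]=70
step 4: P0: load  L4  ⟶  SSS  (L4)  txn=BusRd  M[L4]=70
step 5: P1: store L4 := 95  ⟶  IMI  (L4)  txn=BusUpgr  M[L4]=70
step 6: P0: store L4 := 51  ⟶  MII  (L4)  txn=BusRdX+Flush  M[L4]=95
step 7: P0: load  L4  ⟶  MII  (L4)  txn=∅  M[L4]=95
step 8: P2: load  L4  ⟶  OIS  (L4)  txn=BusRd  M[L4]=95
step 9: P0: store L4 := 15  ⟶  MII  (L4)  txn=BusUpgr  M[L4]=95
step 10: P1: store L4 := 16  ⟶  IMI  (L4)  txn=BusRdX+Flush  M[L4]=15
step 11: P2: load  L4  ⟶  IOS  (L4)  txn=BusRd  M[L4]=15
step 12: P1: store L4 := 12  ⟶  IMI  (L4)  txn=BusUpgr  M[L4]=15
step 13: P0: store L4 := 56  ⟶  MII  (L4)  txn=BusRdX+Flush  M[L4]=12
step 14: P1: store L4 := 63  ⟶  IMI  (L4)  txn=BusRdX+Flush  M[L4]=56
step 15: P1: store L4 := 44  ⟶  IMI  (L4)  txn=∅  M[L4]=56
step 16: P2: store L4 := 85  ⟶  IIM  (L4)  txn=BusRdX+Flush  M[L4]=44
step 17: P2: store L2 := 49  ⟶  IIM  (L2)  txn=BusRdX  M[L2]=90
step 18: P2: store L3 := 76  ⟶  IIM  (L3)  txn=BusRdX  M[L3]=40
step 19: P0: load  L1  ⟶  EII  (L1)  txn=BusRd  M[L1]=30
step 20: P1: store L4 := 67  ⟶  IMI  (L4)  txn=BusRdX+Flush  M[L4]=85
step 21: P0: store L4 := 61  ⟶  MII  (L4)  txn=BusRdX+Flush  M[L4]=67
step 22: P0: load  L3  ⟶  SIO  (L3)  txn=BusRd  M[L3]=40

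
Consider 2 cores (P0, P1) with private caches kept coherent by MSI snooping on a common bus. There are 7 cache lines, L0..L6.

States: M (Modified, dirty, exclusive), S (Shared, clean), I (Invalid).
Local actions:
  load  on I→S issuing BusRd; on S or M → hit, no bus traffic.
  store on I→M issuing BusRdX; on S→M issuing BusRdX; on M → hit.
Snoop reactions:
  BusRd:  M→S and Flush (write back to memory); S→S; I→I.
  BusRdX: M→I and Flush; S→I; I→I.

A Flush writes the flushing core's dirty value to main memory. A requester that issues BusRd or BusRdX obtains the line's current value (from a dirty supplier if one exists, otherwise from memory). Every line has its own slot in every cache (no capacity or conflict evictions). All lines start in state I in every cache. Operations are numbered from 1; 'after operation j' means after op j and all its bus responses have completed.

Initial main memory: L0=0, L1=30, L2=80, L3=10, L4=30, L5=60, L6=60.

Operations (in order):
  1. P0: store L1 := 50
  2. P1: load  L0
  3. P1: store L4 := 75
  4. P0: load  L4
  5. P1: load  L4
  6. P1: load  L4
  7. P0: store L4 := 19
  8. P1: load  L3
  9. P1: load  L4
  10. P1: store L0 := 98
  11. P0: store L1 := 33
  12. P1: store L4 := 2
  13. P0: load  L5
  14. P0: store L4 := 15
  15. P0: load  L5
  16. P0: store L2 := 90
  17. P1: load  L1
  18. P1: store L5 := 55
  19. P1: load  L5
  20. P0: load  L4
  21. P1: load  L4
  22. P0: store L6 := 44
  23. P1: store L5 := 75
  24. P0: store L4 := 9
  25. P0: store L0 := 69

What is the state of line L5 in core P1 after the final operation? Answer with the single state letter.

state = M

  op1 P0: store L1 := 50 → M/I on L1; bus BusRdX; mem=30
  op2 P1: load  L0 → I/S on L0; bus BusRd; mem=0
  op3 P1: store L4 := 75 → I/M on L4; bus BusRdX; mem=30
  op4 P0: load  L4 → S/S on L4; bus BusRd Flush; mem=75
  op5 P1: load  L4 → S/S on L4; bus (none); mem=75
  op6 P1: load  L4 → S/S on L4; bus (none); mem=75
  op7 P0: store L4 := 19 → M/I on L4; bus BusRdX; mem=75
  op8 P1: load  L3 → I/S on L3; bus BusRd; mem=10
  op9 P1: load  L4 → S/S on L4; bus BusRd Flush; mem=19
  op10 P1: store L0 := 98 → I/M on L0; bus BusRdX; mem=0
  op11 P0: store L1 := 33 → M/I on L1; bus (none); mem=30
  op12 P1: store L4 := 2 → I/M on L4; bus BusRdX; mem=19
  op13 P0: load  L5 → S/I on L5; bus BusRd; mem=60
  op14 P0: store L4 := 15 → M/I on L4; bus BusRdX Flush; mem=2
  op15 P0: load  L5 → S/I on L5; bus (none); mem=60
  op16 P0: store L2 := 90 → M/I on L2; bus BusRdX; mem=80
  op17 P1: load  L1 → S/S on L1; bus BusRd Flush; mem=33
  op18 P1: store L5 := 55 → I/M on L5; bus BusRdX; mem=60
  op19 P1: load  L5 → I/M on L5; bus (none); mem=60
  op20 P0: load  L4 → M/I on L4; bus (none); mem=2
  op21 P1: load  L4 → S/S on L4; bus BusRd Flush; mem=15
  op22 P0: store L6 := 44 → M/I on L6; bus BusRdX; mem=60
  op23 P1: store L5 := 75 → I/M on L5; bus (none); mem=60
  op24 P0: store L4 := 9 → M/I on L4; bus BusRdX; mem=15
  op25 P0: store L0 := 69 → M/I on L0; bus BusRdX Flush; mem=98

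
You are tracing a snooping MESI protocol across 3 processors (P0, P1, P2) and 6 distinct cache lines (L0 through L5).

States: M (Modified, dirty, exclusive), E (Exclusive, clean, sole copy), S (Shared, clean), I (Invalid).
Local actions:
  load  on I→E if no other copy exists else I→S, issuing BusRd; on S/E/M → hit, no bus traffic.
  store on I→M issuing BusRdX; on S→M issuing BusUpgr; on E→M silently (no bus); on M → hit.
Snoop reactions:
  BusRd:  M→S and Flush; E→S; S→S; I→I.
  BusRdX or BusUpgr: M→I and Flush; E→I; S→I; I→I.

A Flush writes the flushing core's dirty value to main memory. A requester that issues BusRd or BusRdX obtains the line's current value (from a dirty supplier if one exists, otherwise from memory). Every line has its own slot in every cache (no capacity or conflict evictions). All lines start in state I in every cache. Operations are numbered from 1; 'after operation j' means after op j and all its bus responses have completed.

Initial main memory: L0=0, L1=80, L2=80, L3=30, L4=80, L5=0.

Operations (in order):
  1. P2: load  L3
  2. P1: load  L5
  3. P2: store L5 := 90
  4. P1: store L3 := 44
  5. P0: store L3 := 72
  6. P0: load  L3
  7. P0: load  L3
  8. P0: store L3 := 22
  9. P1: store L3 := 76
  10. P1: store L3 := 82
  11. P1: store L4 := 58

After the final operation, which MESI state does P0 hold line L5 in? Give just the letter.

state = I

  op1 P2: load  L3 → I/I/E on L3; bus BusRd; mem=30
  op2 P1: load  L5 → I/E/I on L5; bus BusRd; mem=0
  op3 P2: store L5 := 90 → I/I/M on L5; bus BusRdX; mem=0
  op4 P1: store L3 := 44 → I/M/I on L3; bus BusRdX; mem=30
  op5 P0: store L3 := 72 → M/I/I on L3; bus BusRdX Flush; mem=44
  op6 P0: load  L3 → M/I/I on L3; bus (none); mem=44
  op7 P0: load  L3 → M/I/I on L3; bus (none); mem=44
  op8 P0: store L3 := 22 → M/I/I on L3; bus (none); mem=44
  op9 P1: store L3 := 76 → I/M/I on L3; bus BusRdX Flush; mem=22
  op10 P1: store L3 := 82 → I/M/I on L3; bus (none); mem=22
  op11 P1: store L4 := 58 → I/M/I on L4; bus BusRdX; mem=80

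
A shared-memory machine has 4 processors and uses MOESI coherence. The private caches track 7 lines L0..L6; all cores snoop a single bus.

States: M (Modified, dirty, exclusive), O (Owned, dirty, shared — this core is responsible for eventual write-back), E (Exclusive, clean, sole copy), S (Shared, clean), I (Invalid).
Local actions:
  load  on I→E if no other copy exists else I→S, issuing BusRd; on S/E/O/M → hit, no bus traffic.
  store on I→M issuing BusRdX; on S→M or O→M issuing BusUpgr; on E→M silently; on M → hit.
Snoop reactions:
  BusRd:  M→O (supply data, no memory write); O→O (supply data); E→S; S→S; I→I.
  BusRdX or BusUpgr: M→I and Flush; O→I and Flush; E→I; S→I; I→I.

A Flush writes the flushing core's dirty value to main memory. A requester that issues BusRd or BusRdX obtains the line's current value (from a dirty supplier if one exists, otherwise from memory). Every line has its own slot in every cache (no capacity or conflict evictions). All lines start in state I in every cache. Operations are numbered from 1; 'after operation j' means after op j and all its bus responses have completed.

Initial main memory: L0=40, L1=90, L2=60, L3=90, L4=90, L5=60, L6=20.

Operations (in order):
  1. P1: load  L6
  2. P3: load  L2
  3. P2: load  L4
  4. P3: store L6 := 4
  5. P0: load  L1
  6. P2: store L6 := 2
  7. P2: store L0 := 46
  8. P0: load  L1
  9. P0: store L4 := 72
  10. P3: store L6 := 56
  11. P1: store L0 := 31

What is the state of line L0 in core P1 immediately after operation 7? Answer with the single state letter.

state = I

step 1: P1: load  L6  ⟶  IEII  (L6)  txn=BusRd  M[L6]=20
step 2: P3: load  L2  ⟶  IIIE  (L2)  txn=BusRd  M[L2]=60
step 3: P2: load  L4  ⟶  IIEI  (L4)  txn=BusRd  M[L4]=90
step 4: P3: store L6 := 4  ⟶  IIIM  (L6)  txn=BusRdX  M[L6]=20
step 5: P0: load  L1  ⟶  EIII  (L1)  txn=BusRd  M[L1]=90
step 6: P2: store L6 := 2  ⟶  IIMI  (L6)  txn=BusRdX+Flush  M[L6]=4
step 7: P2: store L0 := 46  ⟶  IIMI  (L0)  txn=BusRdX  M[L0]=40
step 8: P0: load  L1  ⟶  EIII  (L1)  txn=∅  M[L1]=90
step 9: P0: store L4 := 72  ⟶  MIII  (L4)  txn=BusRdX  M[L4]=90
step 10: P3: store L6 := 56  ⟶  IIIM  (L6)  txn=BusRdX+Flush  M[L6]=2
step 11: P1: store L0 := 31  ⟶  IMII  (L0)  txn=BusRdX+Flush  M[L0]=46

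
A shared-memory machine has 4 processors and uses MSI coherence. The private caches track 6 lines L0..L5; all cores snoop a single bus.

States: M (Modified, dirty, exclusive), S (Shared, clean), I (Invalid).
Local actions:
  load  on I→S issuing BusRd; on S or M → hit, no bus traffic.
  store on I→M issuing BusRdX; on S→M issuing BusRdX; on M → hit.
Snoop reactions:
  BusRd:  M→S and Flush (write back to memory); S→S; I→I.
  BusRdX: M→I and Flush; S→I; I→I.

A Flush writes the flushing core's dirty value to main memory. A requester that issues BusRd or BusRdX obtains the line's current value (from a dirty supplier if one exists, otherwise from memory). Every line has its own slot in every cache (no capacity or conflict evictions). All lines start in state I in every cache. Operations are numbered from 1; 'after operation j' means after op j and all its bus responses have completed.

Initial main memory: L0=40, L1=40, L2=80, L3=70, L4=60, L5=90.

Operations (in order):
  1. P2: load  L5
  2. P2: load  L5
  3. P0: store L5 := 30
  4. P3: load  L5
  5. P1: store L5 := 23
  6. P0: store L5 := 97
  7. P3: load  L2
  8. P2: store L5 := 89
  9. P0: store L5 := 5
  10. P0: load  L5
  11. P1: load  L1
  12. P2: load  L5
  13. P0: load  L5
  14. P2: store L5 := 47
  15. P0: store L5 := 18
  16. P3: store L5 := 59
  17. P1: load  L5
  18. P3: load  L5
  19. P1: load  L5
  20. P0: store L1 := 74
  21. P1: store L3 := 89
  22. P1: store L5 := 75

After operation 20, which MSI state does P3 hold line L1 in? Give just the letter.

state = I

  op1 P2: load  L5 → I/I/S/I on L5; bus BusRd; mem=90
  op2 P2: load  L5 → I/I/S/I on L5; bus (none); mem=90
  op3 P0: store L5 := 30 → M/I/I/I on L5; bus BusRdX; mem=90
  op4 P3: load  L5 → S/I/I/S on L5; bus BusRd Flush; mem=30
  op5 P1: store L5 := 23 → I/M/I/I on L5; bus BusRdX; mem=30
  op6 P0: store L5 := 97 → M/I/I/I on L5; bus BusRdX Flush; mem=23
  op7 P3: load  L2 → I/I/I/S on L2; bus BusRd; mem=80
  op8 P2: store L5 := 89 → I/I/M/I on L5; bus BusRdX Flush; mem=97
  op9 P0: store L5 := 5 → M/I/I/I on L5; bus BusRdX Flush; mem=89
  op10 P0: load  L5 → M/I/I/I on L5; bus (none); mem=89
  op11 P1: load  L1 → I/S/I/I on L1; bus BusRd; mem=40
  op12 P2: load  L5 → S/I/S/I on L5; bus BusRd Flush; mem=5
  op13 P0: load  L5 → S/I/S/I on L5; bus (none); mem=5
  op14 P2: store L5 := 47 → I/I/M/I on L5; bus BusRdX; mem=5
  op15 P0: store L5 := 18 → M/I/I/I on L5; bus BusRdX Flush; mem=47
  op16 P3: store L5 := 59 → I/I/I/M on L5; bus BusRdX Flush; mem=18
  op17 P1: load  L5 → I/S/I/S on L5; bus BusRd Flush; mem=59
  op18 P3: load  L5 → I/S/I/S on L5; bus (none); mem=59
  op19 P1: load  L5 → I/S/I/S on L5; bus (none); mem=59
  op20 P0: store L1 := 74 → M/I/I/I on L1; bus BusRdX; mem=40
  op21 P1: store L3 := 89 → I/M/I/I on L3; bus BusRdX; mem=70
  op22 P1: store L5 := 75 → I/M/I/I on L5; bus BusRdX; mem=59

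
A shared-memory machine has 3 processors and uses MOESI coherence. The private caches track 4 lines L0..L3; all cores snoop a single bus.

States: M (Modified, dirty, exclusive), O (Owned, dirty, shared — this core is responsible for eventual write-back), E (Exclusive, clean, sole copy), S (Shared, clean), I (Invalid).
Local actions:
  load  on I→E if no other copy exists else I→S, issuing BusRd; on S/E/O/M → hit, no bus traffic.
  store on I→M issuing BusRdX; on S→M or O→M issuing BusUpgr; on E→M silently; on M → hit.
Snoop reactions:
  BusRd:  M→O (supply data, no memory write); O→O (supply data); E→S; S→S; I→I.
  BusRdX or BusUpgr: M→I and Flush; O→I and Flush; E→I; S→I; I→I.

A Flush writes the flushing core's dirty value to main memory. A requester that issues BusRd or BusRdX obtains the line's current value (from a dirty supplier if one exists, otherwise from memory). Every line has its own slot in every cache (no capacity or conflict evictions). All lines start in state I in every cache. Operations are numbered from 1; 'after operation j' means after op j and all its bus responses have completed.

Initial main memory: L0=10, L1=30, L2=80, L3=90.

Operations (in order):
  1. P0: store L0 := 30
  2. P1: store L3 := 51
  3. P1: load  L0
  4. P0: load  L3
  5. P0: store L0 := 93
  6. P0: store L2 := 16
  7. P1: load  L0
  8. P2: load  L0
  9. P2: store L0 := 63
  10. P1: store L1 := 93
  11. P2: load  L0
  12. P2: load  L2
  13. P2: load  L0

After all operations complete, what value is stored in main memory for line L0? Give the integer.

  op1 P0: store L0 := 30 → M/I/I on L0; bus BusRdX; mem=10
  op2 P1: store L3 := 51 → I/M/I on L3; bus BusRdX; mem=90
  op3 P1: load  L0 → O/S/I on L0; bus BusRd; mem=10
  op4 P0: load  L3 → S/O/I on L3; bus BusRd; mem=90
  op5 P0: store L0 := 93 → M/I/I on L0; bus BusUpgr; mem=10
  op6 P0: store L2 := 16 → M/I/I on L2; bus BusRdX; mem=80
  op7 P1: load  L0 → O/S/I on L0; bus BusRd; mem=10
  op8 P2: load  L0 → O/S/S on L0; bus BusRd; mem=10
  op9 P2: store L0 := 63 → I/I/M on L0; bus BusUpgr Flush; mem=93
  op10 P1: store L1 := 93 → I/M/I on L1; bus BusRdX; mem=30
  op11 P2: load  L0 → I/I/M on L0; bus (none); mem=93
  op12 P2: load  L2 → O/I/S on L2; bus BusRd; mem=80
  op13 P2: load  L0 → I/I/M on L0; bus (none); mem=93

memory[L0] = 93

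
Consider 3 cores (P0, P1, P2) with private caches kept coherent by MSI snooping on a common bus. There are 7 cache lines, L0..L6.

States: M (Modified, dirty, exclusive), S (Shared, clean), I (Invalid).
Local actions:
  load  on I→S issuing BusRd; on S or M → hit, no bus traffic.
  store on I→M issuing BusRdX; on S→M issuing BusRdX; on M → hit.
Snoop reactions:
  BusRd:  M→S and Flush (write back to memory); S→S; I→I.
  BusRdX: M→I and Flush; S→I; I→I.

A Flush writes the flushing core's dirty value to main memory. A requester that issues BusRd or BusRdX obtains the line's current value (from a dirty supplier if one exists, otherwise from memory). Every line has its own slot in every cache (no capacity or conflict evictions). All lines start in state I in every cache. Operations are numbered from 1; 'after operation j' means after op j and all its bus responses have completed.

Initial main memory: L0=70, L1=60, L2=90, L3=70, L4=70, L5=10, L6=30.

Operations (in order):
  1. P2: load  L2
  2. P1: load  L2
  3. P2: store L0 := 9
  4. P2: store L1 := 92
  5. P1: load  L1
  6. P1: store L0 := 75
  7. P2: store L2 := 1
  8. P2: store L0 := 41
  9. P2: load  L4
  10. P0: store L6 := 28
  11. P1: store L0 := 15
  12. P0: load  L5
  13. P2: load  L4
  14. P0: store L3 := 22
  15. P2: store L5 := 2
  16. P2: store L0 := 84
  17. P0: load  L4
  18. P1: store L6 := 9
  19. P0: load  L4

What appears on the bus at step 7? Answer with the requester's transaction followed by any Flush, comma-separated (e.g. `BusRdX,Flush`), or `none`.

step 1: P2: load  L2  ⟶  IIS  (L2)  txn=BusRd  M[L2]=90
step 2: P1: load  L2  ⟶  ISS  (L2)  txn=BusRd  M[L2]=90
step 3: P2: store L0 := 9  ⟶  IIM  (L0)  txn=BusRdX  M[L0]=70
step 4: P2: store L1 := 92  ⟶  IIM  (L1)  txn=BusRdX  M[L1]=60
step 5: P1: load  L1  ⟶  ISS  (L1)  txn=BusRd+Flush  M[L1]=92
step 6: P1: store L0 := 75  ⟶  IMI  (L0)  txn=BusRdX+Flush  M[L0]=9
step 7: P2: store L2 := 1  ⟶  IIM  (L2)  txn=BusRdX  M[L2]=90
step 8: P2: store L0 := 41  ⟶  IIM  (L0)  txn=BusRdX+Flush  M[L0]=75
step 9: P2: load  L4  ⟶  IIS  (L4)  txn=BusRd  M[L4]=70
step 10: P0: store L6 := 28  ⟶  MII  (L6)  txn=BusRdX  M[L6]=30
step 11: P1: store L0 := 15  ⟶  IMI  (L0)  txn=BusRdX+Flush  M[L0]=41
step 12: P0: load  L5  ⟶  SII  (L5)  txn=BusRd  M[L5]=10
step 13: P2: load  L4  ⟶  IIS  (L4)  txn=∅  M[L4]=70
step 14: P0: store L3 := 22  ⟶  MII  (L3)  txn=BusRdX  M[L3]=70
step 15: P2: store L5 := 2  ⟶  IIM  (L5)  txn=BusRdX  M[L5]=10
step 16: P2: store L0 := 84  ⟶  IIM  (L0)  txn=BusRdX+Flush  M[L0]=15
step 17: P0: load  L4  ⟶  SIS  (L4)  txn=BusRd  M[L4]=70
step 18: P1: store L6 := 9  ⟶  IMI  (L6)  txn=BusRdX+Flush  M[L6]=28
step 19: P0: load  L4  ⟶  SIS  (L4)  txn=∅  M[L4]=70

bus = BusRdX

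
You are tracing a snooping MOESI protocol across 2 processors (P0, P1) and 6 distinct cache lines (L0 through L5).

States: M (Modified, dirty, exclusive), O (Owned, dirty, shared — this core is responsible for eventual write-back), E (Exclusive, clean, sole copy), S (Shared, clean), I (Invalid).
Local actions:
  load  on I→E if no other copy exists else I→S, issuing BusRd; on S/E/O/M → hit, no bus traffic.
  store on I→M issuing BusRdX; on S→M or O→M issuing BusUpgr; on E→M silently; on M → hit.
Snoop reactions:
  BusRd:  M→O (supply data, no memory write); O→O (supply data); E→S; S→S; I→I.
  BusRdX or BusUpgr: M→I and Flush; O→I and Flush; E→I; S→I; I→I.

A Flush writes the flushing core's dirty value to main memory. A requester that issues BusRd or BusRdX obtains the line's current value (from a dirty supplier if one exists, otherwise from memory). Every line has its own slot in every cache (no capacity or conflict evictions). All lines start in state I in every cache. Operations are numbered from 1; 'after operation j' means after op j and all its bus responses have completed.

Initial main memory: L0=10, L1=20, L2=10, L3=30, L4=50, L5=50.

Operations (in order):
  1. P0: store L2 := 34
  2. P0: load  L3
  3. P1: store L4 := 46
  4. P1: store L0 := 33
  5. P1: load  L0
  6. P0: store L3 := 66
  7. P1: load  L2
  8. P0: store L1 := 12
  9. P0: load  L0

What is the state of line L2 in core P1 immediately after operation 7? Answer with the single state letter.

state = S

  op1 P0: store L2 := 34 → M/I on L2; bus BusRdX; mem=10
  op2 P0: load  L3 → E/I on L3; bus BusRd; mem=30
  op3 P1: store L4 := 46 → I/M on L4; bus BusRdX; mem=50
  op4 P1: store L0 := 33 → I/M on L0; bus BusRdX; mem=10
  op5 P1: load  L0 → I/M on L0; bus (none); mem=10
  op6 P0: store L3 := 66 → M/I on L3; bus (none); mem=30
  op7 P1: load  L2 → O/S on L2; bus BusRd; mem=10
  op8 P0: store L1 := 12 → M/I on L1; bus BusRdX; mem=20
  op9 P0: load  L0 → S/O on L0; bus BusRd; mem=10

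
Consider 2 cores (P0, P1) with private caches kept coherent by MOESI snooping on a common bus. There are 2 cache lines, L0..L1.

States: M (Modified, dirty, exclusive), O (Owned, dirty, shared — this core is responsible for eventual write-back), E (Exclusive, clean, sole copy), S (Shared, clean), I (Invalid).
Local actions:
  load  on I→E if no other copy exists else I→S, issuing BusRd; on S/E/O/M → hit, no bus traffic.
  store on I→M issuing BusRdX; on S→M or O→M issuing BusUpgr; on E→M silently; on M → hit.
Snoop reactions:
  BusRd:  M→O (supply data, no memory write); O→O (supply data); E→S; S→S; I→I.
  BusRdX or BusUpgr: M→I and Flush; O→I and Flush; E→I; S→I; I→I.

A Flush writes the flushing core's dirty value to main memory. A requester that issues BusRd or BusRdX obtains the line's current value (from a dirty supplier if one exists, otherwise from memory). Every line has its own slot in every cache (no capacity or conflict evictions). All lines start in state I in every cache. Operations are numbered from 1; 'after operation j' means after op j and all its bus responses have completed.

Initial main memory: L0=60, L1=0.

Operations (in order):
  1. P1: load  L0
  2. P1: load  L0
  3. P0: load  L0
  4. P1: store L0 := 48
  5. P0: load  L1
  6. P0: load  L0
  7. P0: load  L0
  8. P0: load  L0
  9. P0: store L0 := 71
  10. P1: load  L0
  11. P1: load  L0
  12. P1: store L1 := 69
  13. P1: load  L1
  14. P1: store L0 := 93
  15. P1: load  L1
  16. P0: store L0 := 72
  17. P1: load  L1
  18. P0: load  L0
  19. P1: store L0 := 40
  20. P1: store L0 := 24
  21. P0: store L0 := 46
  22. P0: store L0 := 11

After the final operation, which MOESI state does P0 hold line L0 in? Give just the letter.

state = M

  op1 P1: load  L0 → I/E on L0; bus BusRd; mem=60
  op2 P1: load  L0 → I/E on L0; bus (none); mem=60
  op3 P0: load  L0 → S/S on L0; bus BusRd; mem=60
  op4 P1: store L0 := 48 → I/M on L0; bus BusUpgr; mem=60
  op5 P0: load  L1 → E/I on L1; bus BusRd; mem=0
  op6 P0: load  L0 → S/O on L0; bus BusRd; mem=60
  op7 P0: load  L0 → S/O on L0; bus (none); mem=60
  op8 P0: load  L0 → S/O on L0; bus (none); mem=60
  op9 P0: store L0 := 71 → M/I on L0; bus BusUpgr Flush; mem=48
  op10 P1: load  L0 → O/S on L0; bus BusRd; mem=48
  op11 P1: load  L0 → O/S on L0; bus (none); mem=48
  op12 P1: store L1 := 69 → I/M on L1; bus BusRdX; mem=0
  op13 P1: load  L1 → I/M on L1; bus (none); mem=0
  op14 P1: store L0 := 93 → I/M on L0; bus BusUpgr Flush; mem=71
  op15 P1: load  L1 → I/M on L1; bus (none); mem=0
  op16 P0: store L0 := 72 → M/I on L0; bus BusRdX Flush; mem=93
  op17 P1: load  L1 → I/M on L1; bus (none); mem=0
  op18 P0: load  L0 → M/I on L0; bus (none); mem=93
  op19 P1: store L0 := 40 → I/M on L0; bus BusRdX Flush; mem=72
  op20 P1: store L0 := 24 → I/M on L0; bus (none); mem=72
  op21 P0: store L0 := 46 → M/I on L0; bus BusRdX Flush; mem=24
  op22 P0: store L0 := 11 → M/I on L0; bus (none); mem=24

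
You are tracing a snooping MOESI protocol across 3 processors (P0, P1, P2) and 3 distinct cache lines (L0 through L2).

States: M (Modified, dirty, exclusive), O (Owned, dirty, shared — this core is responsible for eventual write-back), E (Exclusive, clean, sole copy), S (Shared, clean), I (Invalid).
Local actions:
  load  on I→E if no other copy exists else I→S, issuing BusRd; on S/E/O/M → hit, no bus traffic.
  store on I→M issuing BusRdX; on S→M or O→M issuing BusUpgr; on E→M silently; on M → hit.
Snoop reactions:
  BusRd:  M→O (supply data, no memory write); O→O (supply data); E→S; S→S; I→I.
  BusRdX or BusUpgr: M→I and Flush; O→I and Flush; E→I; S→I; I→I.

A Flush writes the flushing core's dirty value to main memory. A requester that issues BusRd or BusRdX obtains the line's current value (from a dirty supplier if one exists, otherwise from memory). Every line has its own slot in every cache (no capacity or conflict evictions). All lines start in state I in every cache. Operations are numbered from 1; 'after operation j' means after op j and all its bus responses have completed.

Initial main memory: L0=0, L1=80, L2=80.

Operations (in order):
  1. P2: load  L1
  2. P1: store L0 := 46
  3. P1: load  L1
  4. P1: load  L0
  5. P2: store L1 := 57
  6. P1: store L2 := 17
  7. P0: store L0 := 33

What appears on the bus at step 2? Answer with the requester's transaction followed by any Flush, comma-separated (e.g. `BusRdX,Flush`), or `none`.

step 1: P2: load  L1  ⟶  IIE  (L1)  txn=BusRd  M[L1]=80
step 2: P1: store L0 := 46  ⟶  IMI  (L0)  txn=BusRdX  M[L0]=0
step 3: P1: load  L1  ⟶  ISS  (L1)  txn=BusRd  M[L1]=80
step 4: P1: load  L0  ⟶  IMI  (L0)  txn=∅  M[L0]=0
step 5: P2: store L1 := 57  ⟶  IIM  (L1)  txn=BusUpgr  M[L1]=80
step 6: P1: store L2 := 17  ⟶  IMI  (L2)  txn=BusRdX  M[L2]=80
step 7: P0: store L0 := 33  ⟶  MII  (L0)  txn=BusRdX+Flush  M[L0]=46

bus = BusRdX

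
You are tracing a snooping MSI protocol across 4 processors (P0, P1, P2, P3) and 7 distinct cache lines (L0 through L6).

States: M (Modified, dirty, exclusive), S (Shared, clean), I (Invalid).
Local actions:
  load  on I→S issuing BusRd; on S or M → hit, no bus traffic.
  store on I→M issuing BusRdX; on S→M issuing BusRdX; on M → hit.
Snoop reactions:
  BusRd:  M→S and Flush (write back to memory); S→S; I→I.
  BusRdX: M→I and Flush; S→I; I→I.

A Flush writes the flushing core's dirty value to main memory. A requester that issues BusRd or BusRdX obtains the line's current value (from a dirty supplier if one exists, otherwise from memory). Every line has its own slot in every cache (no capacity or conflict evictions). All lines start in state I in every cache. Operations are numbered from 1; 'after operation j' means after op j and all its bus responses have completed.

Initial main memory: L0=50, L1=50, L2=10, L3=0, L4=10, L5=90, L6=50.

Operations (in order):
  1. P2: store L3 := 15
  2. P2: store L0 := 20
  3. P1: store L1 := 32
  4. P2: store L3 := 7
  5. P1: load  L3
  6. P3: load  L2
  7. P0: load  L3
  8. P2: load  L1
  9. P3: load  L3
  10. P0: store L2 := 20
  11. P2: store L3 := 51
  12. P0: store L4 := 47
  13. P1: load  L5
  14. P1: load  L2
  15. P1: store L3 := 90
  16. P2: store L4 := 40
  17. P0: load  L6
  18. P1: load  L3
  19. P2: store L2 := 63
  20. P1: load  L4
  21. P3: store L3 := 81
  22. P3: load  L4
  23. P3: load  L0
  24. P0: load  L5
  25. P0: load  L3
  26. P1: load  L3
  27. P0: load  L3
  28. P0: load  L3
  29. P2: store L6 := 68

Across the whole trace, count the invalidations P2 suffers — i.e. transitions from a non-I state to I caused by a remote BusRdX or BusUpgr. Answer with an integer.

invalidations = 1

1. P2: store L3 := 15  bus=[BusRdX]  L3: P0=I P1=I P2=M P3=I  mem[L3]=0
2. P2: store L0 := 20  bus=[BusRdX]  L0: P0=I P1=I P2=M P3=I  mem[L0]=50
3. P1: store L1 := 32  bus=[BusRdX]  L1: P0=I P1=M P2=I P3=I  mem[L1]=50
4. P2: store L3 := 7  bus=[-]  L3: P0=I P1=I P2=M P3=I  mem[L3]=0
5. P1: load  L3  bus=[BusRd,Flush]  L3: P0=I P1=S P2=S P3=I  mem[L3]=7
6. P3: load  L2  bus=[BusRd]  L2: P0=I P1=I P2=I P3=S  mem[L2]=10
7. P0: load  L3  bus=[BusRd]  L3: P0=S P1=S P2=S P3=I  mem[L3]=7
8. P2: load  L1  bus=[BusRd,Flush]  L1: P0=I P1=S P2=S P3=I  mem[L1]=32
9. P3: load  L3  bus=[BusRd]  L3: P0=S P1=S P2=S P3=S  mem[L3]=7
10. P0: store L2 := 20  bus=[BusRdX]  L2: P0=M P1=I P2=I P3=I  mem[L2]=10
11. P2: store L3 := 51  bus=[BusRdX]  L3: P0=I P1=I P2=M P3=I  mem[L3]=7
12. P0: store L4 := 47  bus=[BusRdX]  L4: P0=M P1=I P2=I P3=I  mem[L4]=10
13. P1: load  L5  bus=[BusRd]  L5: P0=I P1=S P2=I P3=I  mem[L5]=90
14. P1: load  L2  bus=[BusRd,Flush]  L2: P0=S P1=S P2=I P3=I  mem[L2]=20
15. P1: store L3 := 90  bus=[BusRdX,Flush]  L3: P0=I P1=M P2=I P3=I  mem[L3]=51
16. P2: store L4 := 40  bus=[BusRdX,Flush]  L4: P0=I P1=I P2=M P3=I  mem[L4]=47
17. P0: load  L6  bus=[BusRd]  L6: P0=S P1=I P2=I P3=I  mem[L6]=50
18. P1: load  L3  bus=[-]  L3: P0=I P1=M P2=I P3=I  mem[L3]=51
19. P2: store L2 := 63  bus=[BusRdX]  L2: P0=I P1=I P2=M P3=I  mem[L2]=20
20. P1: load  L4  bus=[BusRd,Flush]  L4: P0=I P1=S P2=S P3=I  mem[L4]=40
21. P3: store L3 := 81  bus=[BusRdX,Flush]  L3: P0=I P1=I P2=I P3=M  mem[L3]=90
22. P3: load  L4  bus=[BusRd]  L4: P0=I P1=S P2=S P3=S  mem[L4]=40
23. P3: load  L0  bus=[BusRd,Flush]  L0: P0=I P1=I P2=S P3=S  mem[L0]=20
24. P0: load  L5  bus=[BusRd]  L5: P0=S P1=S P2=I P3=I  mem[L5]=90
25. P0: load  L3  bus=[BusRd,Flush]  L3: P0=S P1=I P2=I P3=S  mem[L3]=81
26. P1: load  L3  bus=[BusRd]  L3: P0=S P1=S P2=I P3=S  mem[L3]=81
27. P0: load  L3  bus=[-]  L3: P0=S P1=S P2=I P3=S  mem[L3]=81
28. P0: load  L3  bus=[-]  L3: P0=S P1=S P2=I P3=S  mem[L3]=81
29. P2: store L6 := 68  bus=[BusRdX]  L6: P0=I P1=I P2=M P3=I  mem[L6]=50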